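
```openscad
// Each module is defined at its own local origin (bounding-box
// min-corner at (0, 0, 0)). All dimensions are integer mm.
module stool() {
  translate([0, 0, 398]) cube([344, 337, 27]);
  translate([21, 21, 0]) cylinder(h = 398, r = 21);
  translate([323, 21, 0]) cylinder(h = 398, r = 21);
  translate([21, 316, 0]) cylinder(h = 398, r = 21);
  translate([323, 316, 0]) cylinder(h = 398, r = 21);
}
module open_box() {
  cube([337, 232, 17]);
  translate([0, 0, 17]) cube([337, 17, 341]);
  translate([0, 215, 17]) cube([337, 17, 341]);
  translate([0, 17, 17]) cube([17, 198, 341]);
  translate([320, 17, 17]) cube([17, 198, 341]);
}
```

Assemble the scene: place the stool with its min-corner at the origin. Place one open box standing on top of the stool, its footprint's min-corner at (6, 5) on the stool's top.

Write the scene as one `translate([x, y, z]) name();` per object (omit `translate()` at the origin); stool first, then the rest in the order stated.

stool();
translate([6, 5, 425]) open_box();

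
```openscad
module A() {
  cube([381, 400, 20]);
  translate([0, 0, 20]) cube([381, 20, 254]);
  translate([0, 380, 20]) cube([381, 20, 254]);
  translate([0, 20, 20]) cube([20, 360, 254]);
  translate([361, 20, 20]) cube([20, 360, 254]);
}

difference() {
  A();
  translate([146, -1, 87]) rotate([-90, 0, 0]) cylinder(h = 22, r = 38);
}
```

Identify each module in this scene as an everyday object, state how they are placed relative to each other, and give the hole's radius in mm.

A is an open box. The open box has a circular hole through its front wall. The hole's radius is 38 mm.

The subtracted cylinder has r = 38 mm.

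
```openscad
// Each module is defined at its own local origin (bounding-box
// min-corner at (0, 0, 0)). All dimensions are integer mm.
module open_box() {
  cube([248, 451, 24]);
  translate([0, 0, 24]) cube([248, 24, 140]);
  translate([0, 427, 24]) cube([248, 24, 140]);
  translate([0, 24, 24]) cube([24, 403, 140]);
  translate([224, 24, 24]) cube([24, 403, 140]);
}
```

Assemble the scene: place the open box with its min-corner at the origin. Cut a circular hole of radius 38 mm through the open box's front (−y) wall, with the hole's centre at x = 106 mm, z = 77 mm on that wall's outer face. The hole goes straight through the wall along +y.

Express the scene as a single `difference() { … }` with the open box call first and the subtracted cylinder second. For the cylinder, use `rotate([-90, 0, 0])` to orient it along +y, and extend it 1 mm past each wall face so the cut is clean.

difference() {
  open_box();
  translate([106, -1, 77]) rotate([-90, 0, 0]) cylinder(h = 26, r = 38);
}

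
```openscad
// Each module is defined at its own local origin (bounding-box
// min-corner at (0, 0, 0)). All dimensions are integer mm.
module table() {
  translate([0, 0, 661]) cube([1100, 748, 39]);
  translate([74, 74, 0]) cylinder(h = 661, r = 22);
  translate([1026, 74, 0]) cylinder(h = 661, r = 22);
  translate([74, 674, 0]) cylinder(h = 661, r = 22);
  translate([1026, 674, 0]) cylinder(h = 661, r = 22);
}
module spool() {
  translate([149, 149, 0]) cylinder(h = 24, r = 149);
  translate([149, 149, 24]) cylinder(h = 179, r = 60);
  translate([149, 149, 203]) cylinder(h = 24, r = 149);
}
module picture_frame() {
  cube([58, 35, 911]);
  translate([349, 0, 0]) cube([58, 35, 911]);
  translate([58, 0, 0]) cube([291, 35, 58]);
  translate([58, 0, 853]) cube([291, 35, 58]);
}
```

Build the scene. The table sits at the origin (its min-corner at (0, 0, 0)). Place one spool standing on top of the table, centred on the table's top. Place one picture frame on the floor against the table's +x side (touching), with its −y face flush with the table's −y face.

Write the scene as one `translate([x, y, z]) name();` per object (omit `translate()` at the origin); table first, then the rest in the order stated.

table();
translate([401, 225, 700]) spool();
translate([1100, 0, 0]) picture_frame();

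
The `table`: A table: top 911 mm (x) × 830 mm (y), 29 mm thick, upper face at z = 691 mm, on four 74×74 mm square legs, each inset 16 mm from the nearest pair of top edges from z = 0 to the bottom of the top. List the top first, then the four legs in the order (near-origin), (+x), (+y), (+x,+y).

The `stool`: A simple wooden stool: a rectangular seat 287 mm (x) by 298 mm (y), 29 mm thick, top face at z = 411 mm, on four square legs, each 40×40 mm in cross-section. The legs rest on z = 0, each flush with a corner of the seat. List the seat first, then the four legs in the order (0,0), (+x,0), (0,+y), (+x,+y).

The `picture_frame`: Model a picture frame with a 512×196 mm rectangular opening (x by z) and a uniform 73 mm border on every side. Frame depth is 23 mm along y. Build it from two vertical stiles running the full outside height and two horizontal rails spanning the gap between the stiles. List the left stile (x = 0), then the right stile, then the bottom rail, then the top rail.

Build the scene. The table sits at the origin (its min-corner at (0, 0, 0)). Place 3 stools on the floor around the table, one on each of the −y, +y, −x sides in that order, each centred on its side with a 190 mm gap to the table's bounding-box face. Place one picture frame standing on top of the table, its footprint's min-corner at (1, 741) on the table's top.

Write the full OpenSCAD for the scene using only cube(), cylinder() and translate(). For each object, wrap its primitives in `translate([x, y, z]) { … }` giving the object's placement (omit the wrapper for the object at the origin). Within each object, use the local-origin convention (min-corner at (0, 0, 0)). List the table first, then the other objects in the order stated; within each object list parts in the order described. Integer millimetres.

translate([0, 0, 662]) cube([911, 830, 29]);
translate([16, 16, 0]) cube([74, 74, 662]);
translate([821, 16, 0]) cube([74, 74, 662]);
translate([16, 740, 0]) cube([74, 74, 662]);
translate([821, 740, 0]) cube([74, 74, 662]);
translate([312, -488, 0]) {
  translate([0, 0, 382]) cube([287, 298, 29]);
  cube([40, 40, 382]);
  translate([247, 0, 0]) cube([40, 40, 382]);
  translate([0, 258, 0]) cube([40, 40, 382]);
  translate([247, 258, 0]) cube([40, 40, 382]);
}
translate([312, 1020, 0]) {
  translate([0, 0, 382]) cube([287, 298, 29]);
  cube([40, 40, 382]);
  translate([247, 0, 0]) cube([40, 40, 382]);
  translate([0, 258, 0]) cube([40, 40, 382]);
  translate([247, 258, 0]) cube([40, 40, 382]);
}
translate([-477, 266, 0]) {
  translate([0, 0, 382]) cube([287, 298, 29]);
  cube([40, 40, 382]);
  translate([247, 0, 0]) cube([40, 40, 382]);
  translate([0, 258, 0]) cube([40, 40, 382]);
  translate([247, 258, 0]) cube([40, 40, 382]);
}
translate([1, 741, 691]) {
  cube([73, 23, 342]);
  translate([585, 0, 0]) cube([73, 23, 342]);
  translate([73, 0, 0]) cube([512, 23, 73]);
  translate([73, 0, 269]) cube([512, 23, 73]);
}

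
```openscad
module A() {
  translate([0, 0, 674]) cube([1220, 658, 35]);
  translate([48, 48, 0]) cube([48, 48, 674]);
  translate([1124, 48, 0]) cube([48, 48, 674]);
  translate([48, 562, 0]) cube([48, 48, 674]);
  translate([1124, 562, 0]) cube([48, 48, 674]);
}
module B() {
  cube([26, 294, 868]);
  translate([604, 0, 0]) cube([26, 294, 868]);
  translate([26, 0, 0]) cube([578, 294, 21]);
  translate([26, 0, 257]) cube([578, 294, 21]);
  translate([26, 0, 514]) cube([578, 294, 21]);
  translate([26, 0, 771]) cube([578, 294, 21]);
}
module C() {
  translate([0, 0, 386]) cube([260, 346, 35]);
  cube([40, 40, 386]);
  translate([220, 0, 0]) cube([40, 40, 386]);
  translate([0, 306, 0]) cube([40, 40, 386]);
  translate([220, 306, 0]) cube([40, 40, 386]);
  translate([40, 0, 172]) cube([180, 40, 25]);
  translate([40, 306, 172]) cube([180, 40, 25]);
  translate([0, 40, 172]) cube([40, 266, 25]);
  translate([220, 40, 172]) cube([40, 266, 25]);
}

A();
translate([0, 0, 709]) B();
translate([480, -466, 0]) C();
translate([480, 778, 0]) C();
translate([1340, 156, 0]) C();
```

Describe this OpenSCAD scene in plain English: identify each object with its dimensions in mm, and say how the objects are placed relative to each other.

A is a table with a 1220×658 mm rectangular top, 35 mm thick, top surface at z = 709 mm, supported by four 48×48 mm square legs, each inset 48 mm from the nearest pair of top edges, running from the floor.

B is an open bookshelf. Two side panels, each 26 mm thick, 294 mm deep and 868 mm tall, stand 630 mm apart (outside-to-outside). Between them sit 4 shelves, each 21 mm thick and 294 mm deep, spanning the full gap between the sides. The bottom shelf rests on the floor (its underside at z = 0) and the clear gap between one shelf's top and the next shelf's underside is 236 mm.

C is a four-legged stool. The seat is a 260×346×35 mm slab whose top surface is at z = 421 mm; four square legs, each 40×40 mm in cross-section, run from the floor (z = 0) to the underside of the seat, each flush with a corner of the seat. Four stretchers, 40 mm wide and 25 mm tall, connect adjacent legs with their undersides at z = 172 mm, each running between the inner faces of the legs it joins and aligned with the legs' outer faces on the other axis.

The bookshelf is on top of the table. Three stools sit around the table at the −y, +y, +x sides.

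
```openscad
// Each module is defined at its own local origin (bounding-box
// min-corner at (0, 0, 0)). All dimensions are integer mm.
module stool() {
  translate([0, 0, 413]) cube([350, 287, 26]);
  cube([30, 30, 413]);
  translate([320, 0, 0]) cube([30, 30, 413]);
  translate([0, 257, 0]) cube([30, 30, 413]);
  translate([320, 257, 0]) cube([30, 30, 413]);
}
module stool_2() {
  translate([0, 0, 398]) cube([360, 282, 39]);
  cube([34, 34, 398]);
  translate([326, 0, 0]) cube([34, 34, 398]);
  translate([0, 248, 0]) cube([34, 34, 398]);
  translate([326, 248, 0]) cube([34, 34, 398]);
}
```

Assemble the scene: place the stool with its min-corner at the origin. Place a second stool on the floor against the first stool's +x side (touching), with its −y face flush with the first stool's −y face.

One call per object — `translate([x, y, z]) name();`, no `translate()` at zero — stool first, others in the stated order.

stool();
translate([350, 0, 0]) stool_2();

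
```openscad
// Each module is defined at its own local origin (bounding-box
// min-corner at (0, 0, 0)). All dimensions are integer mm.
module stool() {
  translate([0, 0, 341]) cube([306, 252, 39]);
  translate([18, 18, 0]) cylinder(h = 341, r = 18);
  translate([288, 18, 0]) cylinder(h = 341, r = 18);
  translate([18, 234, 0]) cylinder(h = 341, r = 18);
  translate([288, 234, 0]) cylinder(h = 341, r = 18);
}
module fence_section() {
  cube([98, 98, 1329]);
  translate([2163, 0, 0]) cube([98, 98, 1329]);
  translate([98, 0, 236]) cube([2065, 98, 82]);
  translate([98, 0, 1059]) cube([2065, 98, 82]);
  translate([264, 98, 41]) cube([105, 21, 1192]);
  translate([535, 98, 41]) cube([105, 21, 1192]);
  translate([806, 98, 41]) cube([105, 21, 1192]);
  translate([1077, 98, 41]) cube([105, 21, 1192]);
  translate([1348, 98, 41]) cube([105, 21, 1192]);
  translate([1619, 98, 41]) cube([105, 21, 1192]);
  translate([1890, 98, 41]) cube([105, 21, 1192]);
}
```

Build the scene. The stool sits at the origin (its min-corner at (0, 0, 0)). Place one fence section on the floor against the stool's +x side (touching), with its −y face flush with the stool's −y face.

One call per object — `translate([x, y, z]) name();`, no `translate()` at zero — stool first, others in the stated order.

stool();
translate([306, 0, 0]) fence_section();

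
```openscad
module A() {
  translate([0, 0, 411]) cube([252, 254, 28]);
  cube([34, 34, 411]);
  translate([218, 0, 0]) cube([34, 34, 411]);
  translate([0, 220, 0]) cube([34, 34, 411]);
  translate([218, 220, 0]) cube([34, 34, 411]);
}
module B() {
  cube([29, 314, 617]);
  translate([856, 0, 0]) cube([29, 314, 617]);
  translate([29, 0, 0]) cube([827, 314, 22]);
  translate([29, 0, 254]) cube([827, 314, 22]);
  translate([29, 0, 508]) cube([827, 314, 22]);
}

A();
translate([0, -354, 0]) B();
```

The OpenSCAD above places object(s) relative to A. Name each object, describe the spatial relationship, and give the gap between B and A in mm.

A is a stool. B is a bookshelf. The bookshelf is on the floor beside the stool on its −y side. The gap between the bookshelf and the stool is 40 mm.

The bookshelf's nearest face is 40 mm from the stool's −y face.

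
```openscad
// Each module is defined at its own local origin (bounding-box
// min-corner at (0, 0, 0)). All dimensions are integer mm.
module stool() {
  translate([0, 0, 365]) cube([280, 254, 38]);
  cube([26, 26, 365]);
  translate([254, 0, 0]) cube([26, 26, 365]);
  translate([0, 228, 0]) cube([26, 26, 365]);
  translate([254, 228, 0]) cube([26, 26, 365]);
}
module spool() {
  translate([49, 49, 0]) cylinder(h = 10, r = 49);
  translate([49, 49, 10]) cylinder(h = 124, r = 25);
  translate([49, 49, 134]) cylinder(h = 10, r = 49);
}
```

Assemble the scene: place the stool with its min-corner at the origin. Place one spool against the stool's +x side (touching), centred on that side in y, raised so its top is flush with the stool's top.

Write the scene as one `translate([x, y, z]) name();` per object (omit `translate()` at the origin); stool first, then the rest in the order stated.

stool();
translate([280, 78, 259]) spool();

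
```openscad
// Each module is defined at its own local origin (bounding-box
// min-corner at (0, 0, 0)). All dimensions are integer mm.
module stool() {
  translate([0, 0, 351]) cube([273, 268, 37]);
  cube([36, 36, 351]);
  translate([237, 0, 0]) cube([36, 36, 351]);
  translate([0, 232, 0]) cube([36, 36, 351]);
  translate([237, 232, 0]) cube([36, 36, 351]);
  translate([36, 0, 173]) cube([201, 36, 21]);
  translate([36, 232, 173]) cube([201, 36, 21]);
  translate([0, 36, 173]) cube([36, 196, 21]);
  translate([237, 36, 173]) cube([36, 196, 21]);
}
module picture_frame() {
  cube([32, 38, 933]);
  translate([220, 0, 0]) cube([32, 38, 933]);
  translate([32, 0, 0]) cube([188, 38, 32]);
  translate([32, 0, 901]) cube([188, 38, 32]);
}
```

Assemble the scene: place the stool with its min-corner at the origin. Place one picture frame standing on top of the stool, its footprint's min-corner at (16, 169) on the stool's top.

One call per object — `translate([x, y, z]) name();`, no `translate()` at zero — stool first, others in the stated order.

stool();
translate([16, 169, 388]) picture_frame();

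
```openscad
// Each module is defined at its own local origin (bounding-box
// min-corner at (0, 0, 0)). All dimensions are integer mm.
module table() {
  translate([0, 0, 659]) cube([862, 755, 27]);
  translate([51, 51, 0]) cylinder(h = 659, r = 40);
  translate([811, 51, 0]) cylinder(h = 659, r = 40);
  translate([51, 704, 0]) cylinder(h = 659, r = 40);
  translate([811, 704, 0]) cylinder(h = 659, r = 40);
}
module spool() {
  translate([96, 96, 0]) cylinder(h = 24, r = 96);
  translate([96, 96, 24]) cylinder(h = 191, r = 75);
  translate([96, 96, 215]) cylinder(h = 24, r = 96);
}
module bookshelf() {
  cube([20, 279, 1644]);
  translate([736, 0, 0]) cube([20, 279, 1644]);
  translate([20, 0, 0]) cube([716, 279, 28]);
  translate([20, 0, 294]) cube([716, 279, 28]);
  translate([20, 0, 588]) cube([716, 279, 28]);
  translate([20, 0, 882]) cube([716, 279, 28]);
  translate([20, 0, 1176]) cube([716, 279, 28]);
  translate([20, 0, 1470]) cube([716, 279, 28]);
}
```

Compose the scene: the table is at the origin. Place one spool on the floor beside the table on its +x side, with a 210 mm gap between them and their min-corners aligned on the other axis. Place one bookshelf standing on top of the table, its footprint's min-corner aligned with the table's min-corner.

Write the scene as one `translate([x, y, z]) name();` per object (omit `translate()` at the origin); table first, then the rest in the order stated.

table();
translate([1072, 0, 0]) spool();
translate([0, 0, 686]) bookshelf();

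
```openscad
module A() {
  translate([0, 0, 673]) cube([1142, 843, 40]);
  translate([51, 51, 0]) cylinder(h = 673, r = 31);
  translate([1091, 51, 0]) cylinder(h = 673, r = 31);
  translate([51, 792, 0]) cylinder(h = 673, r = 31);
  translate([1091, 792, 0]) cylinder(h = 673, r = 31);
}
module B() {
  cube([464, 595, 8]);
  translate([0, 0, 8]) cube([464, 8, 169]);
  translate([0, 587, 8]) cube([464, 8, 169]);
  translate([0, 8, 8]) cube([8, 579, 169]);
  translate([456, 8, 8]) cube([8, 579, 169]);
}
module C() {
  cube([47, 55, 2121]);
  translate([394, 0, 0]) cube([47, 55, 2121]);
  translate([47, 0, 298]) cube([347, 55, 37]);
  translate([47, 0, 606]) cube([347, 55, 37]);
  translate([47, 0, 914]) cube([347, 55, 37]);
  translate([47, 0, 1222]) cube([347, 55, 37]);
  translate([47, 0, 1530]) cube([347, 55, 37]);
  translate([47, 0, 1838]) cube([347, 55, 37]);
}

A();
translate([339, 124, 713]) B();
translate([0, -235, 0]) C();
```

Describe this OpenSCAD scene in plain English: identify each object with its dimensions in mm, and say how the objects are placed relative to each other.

A is a rectangular dining table. The top is 1142×843×40 mm with its upper surface at z = 713 mm. It stands on four round legs of 62 mm diameter, each leg's bounding box inset 20 mm from the nearest pair of top edges, running from the floor to the underside of the top.

B is an open storage box with external size 464×595×177 mm and wall thickness 8 mm (the base is also 8 mm thick). The base covers the whole footprint; the four walls stand on the base, with the y-facing walls full-width and the x-facing walls fitting between their inner faces.

C is a wooden ladder with two side rails of 47×55 mm section and 2121 mm height, set 441 mm apart overall. Between them run 6 rectangular rungs (55 mm deep, 37 mm thick), front faces flush with the rails' −y face. The bottom of the first rung is 298 mm above the floor and each subsequent rung is 308 mm higher than the one below.

The open box is on top of the table, centred. The ladder is on the floor beside the table on its −y side.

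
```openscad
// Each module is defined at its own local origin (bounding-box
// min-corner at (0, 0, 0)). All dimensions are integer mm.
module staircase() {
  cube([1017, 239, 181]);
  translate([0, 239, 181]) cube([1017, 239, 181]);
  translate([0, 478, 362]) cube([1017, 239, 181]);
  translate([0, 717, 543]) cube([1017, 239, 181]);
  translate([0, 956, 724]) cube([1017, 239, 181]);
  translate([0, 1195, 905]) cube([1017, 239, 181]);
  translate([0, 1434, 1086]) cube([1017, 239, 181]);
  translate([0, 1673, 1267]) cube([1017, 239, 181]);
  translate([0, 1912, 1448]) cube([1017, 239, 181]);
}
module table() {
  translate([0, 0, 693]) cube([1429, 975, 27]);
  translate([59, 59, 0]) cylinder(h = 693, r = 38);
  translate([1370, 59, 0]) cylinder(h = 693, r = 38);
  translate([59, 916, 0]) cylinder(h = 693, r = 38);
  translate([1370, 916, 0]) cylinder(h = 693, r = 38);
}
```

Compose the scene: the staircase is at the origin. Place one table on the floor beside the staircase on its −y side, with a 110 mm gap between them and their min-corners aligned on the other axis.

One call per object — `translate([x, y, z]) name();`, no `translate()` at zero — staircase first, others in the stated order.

staircase();
translate([0, -1085, 0]) table();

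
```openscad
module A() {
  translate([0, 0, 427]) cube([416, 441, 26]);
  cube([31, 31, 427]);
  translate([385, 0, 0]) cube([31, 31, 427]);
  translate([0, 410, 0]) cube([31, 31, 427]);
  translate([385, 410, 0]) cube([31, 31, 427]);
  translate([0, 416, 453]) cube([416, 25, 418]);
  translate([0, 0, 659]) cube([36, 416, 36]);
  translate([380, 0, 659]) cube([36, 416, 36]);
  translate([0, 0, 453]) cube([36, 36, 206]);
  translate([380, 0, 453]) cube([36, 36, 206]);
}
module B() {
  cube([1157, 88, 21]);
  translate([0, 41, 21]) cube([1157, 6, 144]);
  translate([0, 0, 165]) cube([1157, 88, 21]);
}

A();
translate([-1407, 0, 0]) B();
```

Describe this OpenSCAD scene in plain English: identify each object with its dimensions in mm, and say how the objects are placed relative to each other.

A is a chair. The seat is a 416×441×26 mm slab with its top at z = 453 mm, on four 31×31 mm corner legs (flush with the seat edges, standing on z = 0). A flat backrest 25 mm thick, 418 mm tall, spans the full seat width and rises from the seat top along its +y edge, rear face flush with the rear of the seat. Two armrests of 36×36 mm section run along each side from the seat's front edge to the front of the backrest, top faces 242 mm above the seat top and outer faces flush with the seat's x-edges; a 36×36 mm post under the front of each armrest stands on the seat at the front corner.

B is an I-beam lying along x, 1157 mm long. Overall section height 186 mm. Two flanges 88 mm wide (y) and 21 mm thick, one on the floor and one at the top; a web 6 mm thick runs between them, centred on the flange width.

The I-beam is on the floor beside the chair on its −x side.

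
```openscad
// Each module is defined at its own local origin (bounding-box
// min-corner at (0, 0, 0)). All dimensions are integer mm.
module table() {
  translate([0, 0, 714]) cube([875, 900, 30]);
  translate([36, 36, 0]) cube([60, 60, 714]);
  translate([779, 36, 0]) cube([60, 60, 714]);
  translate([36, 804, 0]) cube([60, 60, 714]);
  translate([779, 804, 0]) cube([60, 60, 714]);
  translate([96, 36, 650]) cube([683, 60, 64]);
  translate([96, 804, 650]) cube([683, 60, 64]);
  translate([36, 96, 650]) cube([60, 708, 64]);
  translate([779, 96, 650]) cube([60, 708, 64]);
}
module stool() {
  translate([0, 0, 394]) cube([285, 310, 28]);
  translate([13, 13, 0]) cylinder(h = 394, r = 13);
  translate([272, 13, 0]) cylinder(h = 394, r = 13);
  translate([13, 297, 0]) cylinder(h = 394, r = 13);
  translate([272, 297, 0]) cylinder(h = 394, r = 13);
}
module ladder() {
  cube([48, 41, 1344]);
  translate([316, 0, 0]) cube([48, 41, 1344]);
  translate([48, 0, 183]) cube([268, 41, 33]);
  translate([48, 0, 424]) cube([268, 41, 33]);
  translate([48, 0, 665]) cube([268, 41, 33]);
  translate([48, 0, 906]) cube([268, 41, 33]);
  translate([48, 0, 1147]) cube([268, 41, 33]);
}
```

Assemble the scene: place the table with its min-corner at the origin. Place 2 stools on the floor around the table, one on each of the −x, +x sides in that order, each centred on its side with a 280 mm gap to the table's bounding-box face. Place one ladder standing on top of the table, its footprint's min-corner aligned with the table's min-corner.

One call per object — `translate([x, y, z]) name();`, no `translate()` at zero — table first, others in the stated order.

table();
translate([-565, 295, 0]) stool();
translate([1155, 295, 0]) stool();
translate([0, 0, 744]) ladder();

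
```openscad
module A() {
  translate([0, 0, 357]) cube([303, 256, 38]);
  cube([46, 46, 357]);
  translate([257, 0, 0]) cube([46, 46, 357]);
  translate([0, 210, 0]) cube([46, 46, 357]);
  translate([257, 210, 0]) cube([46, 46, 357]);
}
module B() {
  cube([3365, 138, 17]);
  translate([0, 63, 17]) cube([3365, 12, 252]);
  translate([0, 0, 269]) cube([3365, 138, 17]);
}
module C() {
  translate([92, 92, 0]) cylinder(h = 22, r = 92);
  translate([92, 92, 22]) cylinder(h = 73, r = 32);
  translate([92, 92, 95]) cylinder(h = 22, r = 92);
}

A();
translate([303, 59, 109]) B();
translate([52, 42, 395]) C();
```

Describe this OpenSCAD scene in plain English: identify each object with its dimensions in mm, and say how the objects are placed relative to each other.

A is a four-legged stool. The seat is 303×256 mm, 38 mm thick, top at z = 395 mm. It stands on four square legs, each 46×46 mm in cross-section, from z = 0 to the seat underside, each flush with a corner of the seat.

B is an I-beam lying along x, 3365 mm long. Overall section height 286 mm. Two flanges 138 mm wide (y) and 17 mm thick, one on the floor and one at the top; a web 12 mm thick runs between them, centred on the flange width.

C is a spool: two coaxial disc flanges of radius 92 mm and thickness 22 mm, joined by a core cylinder of radius 32 mm and height 73 mm. The lower flange rests on z = 0 and the three cylinders share a vertical axis.

The I-beam is beside the stool with their tops flush at z = 395. The spool is on top of the stool.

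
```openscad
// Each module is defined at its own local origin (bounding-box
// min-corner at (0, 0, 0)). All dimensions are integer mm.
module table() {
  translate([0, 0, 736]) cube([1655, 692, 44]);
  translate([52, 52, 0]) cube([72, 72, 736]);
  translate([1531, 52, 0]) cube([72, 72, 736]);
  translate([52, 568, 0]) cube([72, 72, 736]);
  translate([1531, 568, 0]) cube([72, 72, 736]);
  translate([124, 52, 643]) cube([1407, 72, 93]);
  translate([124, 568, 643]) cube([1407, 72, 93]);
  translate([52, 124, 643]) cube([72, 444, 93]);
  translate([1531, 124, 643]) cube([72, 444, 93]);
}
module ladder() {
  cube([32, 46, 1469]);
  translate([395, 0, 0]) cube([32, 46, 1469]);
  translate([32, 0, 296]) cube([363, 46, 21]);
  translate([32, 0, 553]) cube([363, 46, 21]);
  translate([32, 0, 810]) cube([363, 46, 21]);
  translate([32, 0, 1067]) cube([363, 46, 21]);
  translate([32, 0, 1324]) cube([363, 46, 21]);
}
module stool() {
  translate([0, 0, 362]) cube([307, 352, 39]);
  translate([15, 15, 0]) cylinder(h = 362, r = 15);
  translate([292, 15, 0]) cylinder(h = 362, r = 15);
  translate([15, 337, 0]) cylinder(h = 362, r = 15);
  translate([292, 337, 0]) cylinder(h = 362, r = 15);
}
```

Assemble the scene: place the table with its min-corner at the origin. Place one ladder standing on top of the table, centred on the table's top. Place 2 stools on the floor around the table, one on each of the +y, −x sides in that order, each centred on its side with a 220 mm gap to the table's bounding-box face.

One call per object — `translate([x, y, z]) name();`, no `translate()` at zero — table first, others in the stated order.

table();
translate([614, 323, 780]) ladder();
translate([674, 912, 0]) stool();
translate([-527, 170, 0]) stool();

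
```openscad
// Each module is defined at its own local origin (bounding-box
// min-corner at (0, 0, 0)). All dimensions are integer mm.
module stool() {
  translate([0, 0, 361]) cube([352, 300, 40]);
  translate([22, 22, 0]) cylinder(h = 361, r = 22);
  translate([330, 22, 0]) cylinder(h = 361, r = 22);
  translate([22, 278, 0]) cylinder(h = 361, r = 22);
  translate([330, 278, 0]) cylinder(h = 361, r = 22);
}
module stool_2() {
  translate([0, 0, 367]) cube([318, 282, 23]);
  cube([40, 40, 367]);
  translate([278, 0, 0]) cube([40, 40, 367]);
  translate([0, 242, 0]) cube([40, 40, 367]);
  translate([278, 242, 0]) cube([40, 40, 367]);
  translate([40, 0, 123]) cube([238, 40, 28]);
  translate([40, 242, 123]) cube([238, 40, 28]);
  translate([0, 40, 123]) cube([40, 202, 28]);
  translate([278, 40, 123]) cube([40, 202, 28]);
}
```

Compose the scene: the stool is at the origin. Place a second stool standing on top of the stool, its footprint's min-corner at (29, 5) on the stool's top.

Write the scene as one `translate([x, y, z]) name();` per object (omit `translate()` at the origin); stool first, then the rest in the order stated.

stool();
translate([29, 5, 401]) stool_2();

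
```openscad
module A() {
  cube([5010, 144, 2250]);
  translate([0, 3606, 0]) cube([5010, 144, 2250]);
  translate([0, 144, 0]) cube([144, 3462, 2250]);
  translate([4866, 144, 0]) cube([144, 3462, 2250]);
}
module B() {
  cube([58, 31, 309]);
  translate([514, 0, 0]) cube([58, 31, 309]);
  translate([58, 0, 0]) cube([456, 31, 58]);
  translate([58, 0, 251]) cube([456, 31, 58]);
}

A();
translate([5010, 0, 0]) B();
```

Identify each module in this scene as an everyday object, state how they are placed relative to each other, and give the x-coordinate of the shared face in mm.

The house frame's +x face and the picture frame's −x face are both at x = 5010 mm.

A is a house frame. B is a picture frame. The picture frame is against the house frame's +x side, with their −y faces flush. The x-coordinate of the shared face is 5010 mm.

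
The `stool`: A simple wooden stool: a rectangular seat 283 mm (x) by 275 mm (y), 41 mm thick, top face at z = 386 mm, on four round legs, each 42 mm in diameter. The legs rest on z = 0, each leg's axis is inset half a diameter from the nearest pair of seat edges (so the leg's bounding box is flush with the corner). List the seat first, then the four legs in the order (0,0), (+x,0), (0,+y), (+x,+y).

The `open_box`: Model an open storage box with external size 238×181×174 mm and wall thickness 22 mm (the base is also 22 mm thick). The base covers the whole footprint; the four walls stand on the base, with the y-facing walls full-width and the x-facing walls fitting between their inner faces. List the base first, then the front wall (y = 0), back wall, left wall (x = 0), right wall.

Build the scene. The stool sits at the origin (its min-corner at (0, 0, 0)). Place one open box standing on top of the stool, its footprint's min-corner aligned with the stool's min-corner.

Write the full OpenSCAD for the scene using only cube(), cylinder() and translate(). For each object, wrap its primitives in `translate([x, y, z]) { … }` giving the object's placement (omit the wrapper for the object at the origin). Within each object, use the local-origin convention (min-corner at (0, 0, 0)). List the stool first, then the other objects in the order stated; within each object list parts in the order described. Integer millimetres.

translate([0, 0, 345]) cube([283, 275, 41]);
translate([21, 21, 0]) cylinder(h = 345, r = 21);
translate([262, 21, 0]) cylinder(h = 345, r = 21);
translate([21, 254, 0]) cylinder(h = 345, r = 21);
translate([262, 254, 0]) cylinder(h = 345, r = 21);
translate([0, 0, 386]) {
  cube([238, 181, 22]);
  translate([0, 0, 22]) cube([238, 22, 152]);
  translate([0, 159, 22]) cube([238, 22, 152]);
  translate([0, 22, 22]) cube([22, 137, 152]);
  translate([216, 22, 22]) cube([22, 137, 152]);
}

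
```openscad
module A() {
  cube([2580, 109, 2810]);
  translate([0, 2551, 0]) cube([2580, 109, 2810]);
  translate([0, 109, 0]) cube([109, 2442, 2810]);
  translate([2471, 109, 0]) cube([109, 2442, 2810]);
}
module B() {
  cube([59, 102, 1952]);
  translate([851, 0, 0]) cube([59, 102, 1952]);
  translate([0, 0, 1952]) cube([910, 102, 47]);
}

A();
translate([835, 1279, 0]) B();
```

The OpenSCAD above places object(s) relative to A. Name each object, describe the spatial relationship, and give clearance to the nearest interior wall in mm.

Clearances: x = 726, y = 1170; minimum 726 mm.

A is a house frame. B is a door frame. The door frame sits inside the house frame, centred. The clearance to the nearest interior wall is 726 mm.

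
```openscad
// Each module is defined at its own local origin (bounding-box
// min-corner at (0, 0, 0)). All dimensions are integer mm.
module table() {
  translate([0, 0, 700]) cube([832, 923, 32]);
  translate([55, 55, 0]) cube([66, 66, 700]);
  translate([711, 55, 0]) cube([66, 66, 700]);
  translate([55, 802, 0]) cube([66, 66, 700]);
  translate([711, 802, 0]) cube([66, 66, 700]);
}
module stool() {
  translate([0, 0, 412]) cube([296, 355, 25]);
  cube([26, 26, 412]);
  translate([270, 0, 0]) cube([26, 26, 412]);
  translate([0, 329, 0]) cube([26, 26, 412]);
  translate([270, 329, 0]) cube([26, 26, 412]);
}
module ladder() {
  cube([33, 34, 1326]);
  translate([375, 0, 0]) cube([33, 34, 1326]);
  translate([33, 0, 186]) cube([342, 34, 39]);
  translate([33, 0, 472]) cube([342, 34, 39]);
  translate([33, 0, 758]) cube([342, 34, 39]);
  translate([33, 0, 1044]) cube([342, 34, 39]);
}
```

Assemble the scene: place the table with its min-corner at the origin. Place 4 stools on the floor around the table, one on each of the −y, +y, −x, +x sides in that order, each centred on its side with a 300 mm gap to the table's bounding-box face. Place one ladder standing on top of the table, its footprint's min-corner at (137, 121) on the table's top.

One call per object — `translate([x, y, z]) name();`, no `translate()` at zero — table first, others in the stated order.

table();
translate([268, -655, 0]) stool();
translate([268, 1223, 0]) stool();
translate([-596, 284, 0]) stool();
translate([1132, 284, 0]) stool();
translate([137, 121, 732]) ladder();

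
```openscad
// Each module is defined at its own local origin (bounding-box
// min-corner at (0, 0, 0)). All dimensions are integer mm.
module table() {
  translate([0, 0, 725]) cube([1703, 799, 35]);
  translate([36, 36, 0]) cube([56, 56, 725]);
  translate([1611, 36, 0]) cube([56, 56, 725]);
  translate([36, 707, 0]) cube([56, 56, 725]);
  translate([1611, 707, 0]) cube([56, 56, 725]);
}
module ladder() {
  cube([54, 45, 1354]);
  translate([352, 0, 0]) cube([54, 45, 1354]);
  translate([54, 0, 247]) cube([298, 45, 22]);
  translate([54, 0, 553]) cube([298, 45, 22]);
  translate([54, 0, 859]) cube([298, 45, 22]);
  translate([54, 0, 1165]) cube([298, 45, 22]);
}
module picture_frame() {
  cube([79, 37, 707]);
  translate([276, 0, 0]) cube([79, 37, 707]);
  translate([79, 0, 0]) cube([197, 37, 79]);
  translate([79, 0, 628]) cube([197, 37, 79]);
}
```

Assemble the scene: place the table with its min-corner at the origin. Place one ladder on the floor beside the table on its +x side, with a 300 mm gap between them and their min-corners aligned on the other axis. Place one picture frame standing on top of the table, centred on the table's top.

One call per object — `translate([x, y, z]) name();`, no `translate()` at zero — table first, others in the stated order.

table();
translate([2003, 0, 0]) ladder();
translate([674, 381, 760]) picture_frame();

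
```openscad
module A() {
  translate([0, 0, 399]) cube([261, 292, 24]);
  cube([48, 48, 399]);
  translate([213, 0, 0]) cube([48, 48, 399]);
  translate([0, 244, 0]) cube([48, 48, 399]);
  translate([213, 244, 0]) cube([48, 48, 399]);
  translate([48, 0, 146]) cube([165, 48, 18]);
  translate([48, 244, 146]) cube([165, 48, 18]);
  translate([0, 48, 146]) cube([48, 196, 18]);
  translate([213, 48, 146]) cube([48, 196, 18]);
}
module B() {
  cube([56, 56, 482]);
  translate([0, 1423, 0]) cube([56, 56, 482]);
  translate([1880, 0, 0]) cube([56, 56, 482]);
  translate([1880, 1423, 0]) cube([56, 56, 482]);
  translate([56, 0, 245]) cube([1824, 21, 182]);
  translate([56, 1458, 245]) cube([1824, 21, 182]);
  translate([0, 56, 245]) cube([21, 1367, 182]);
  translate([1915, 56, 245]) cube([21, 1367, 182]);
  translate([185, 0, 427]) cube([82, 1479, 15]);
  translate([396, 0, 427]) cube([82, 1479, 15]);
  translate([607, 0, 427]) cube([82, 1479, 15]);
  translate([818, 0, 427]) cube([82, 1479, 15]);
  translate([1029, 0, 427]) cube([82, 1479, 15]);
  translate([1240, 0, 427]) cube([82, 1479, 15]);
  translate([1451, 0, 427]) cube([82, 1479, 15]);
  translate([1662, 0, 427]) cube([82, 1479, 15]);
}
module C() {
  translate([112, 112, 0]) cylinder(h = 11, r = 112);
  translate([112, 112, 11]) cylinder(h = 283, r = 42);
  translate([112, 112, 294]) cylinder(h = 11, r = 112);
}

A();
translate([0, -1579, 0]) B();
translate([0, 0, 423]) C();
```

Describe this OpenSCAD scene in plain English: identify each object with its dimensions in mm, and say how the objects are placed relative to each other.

A is a four-legged stool. The seat is 261×292 mm, 24 mm thick, top at z = 423 mm. It stands on four square legs, each 48×48 mm in cross-section, from z = 0 to the seat underside, each flush with a corner of the seat. Four stretchers, 48 mm wide and 18 mm tall, connect adjacent legs with their undersides at z = 146 mm, each running between the inner faces of the legs it joins and aligned with the legs' outer faces on the other axis.

B is a bed frame 1936 mm long (x) by 1479 mm wide (y). Four 56×56 mm corner posts, 482 mm tall, at the corners of the footprint. Four rails of 21 mm thickness and 182 mm height run between adjacent posts with their undersides at z = 245 mm, their outer faces flush with the outside of the frame (the two x-running rails run between the posts' inner faces; the two y-running rails run between the posts' inner faces). 8 slats, each 82 mm wide (x) and 15 mm thick, lie across the top of the two x-running rails, running the full 1479 mm width of the frame in y; the slats are evenly spaced along x between the inner faces of the end posts with equal gaps (rounded down to the nearest mm) at the −x end and between each pair — any rounding remainder accumulates at the +x end.

C is a spool: two coaxial disc flanges of radius 112 mm and thickness 11 mm, joined by a core cylinder of radius 42 mm and height 283 mm. The lower flange rests on z = 0 and the three cylinders share a vertical axis.

The bed frame is on the floor beside the stool on its −y side. The spool is on top of the stool.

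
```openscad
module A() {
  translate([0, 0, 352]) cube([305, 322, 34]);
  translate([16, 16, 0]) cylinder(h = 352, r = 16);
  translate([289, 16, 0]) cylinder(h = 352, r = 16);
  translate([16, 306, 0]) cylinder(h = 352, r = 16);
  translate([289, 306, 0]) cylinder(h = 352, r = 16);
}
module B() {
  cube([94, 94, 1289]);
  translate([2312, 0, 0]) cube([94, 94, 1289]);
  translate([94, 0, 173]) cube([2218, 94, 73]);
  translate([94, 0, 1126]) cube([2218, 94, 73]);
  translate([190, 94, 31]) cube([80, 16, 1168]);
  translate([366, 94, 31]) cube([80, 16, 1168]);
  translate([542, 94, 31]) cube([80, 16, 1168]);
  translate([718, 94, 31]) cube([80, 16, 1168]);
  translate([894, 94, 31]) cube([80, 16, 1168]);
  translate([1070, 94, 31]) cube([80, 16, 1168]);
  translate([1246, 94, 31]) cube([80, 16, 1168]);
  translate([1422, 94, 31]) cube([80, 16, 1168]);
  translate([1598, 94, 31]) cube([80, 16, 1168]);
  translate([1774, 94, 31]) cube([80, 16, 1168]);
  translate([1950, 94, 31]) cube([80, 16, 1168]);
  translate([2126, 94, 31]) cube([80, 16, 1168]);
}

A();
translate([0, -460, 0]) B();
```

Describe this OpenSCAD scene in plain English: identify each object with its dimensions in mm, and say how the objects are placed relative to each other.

A is a four-legged stool. The seat is a 305×322×34 mm slab whose top surface is at z = 386 mm; four round legs, each 32 mm in diameter, run from the floor (z = 0) to the underside of the seat, each leg's axis is inset half a diameter from the nearest pair of seat edges (so the leg's bounding box is flush with the corner).

B is a fence section. Two 94×94 mm posts, 1289 mm tall, stand on the floor with a clear span of 2218 mm between their inner faces. Two horizontal rails of 94×73 mm section span the gap between the posts with their undersides at z = 173 mm and z = 1126 mm, flush with the posts' −y face. 12 pickets, each 80 mm wide, 16 mm thick and 1168 mm tall, are fixed to the +y face of the rails with their bottoms at z = 31 mm, evenly spaced across the span with equal gaps (rounded down to the nearest mm) at the −x end and between each pair — any rounding remainder accumulates at the +x end.

The fence section is on the floor beside the stool on its −y side.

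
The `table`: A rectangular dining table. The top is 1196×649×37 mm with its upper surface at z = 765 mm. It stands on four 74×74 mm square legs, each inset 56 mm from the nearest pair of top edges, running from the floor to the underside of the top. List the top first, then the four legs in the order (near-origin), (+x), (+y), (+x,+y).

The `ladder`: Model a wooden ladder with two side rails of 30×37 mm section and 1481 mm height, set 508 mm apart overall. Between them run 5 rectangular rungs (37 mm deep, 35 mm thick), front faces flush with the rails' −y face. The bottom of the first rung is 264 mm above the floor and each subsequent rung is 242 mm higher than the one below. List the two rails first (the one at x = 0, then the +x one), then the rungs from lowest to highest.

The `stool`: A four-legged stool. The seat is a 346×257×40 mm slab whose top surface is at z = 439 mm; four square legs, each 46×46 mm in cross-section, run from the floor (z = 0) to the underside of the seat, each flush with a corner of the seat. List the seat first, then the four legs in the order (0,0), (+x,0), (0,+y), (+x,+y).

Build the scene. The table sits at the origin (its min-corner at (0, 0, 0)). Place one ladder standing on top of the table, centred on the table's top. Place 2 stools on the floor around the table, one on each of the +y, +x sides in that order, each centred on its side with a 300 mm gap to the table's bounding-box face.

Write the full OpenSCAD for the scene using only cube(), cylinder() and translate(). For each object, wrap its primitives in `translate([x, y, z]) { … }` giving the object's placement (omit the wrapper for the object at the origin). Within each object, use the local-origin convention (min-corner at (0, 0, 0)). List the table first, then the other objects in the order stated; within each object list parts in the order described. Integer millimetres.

translate([0, 0, 728]) cube([1196, 649, 37]);
translate([56, 56, 0]) cube([74, 74, 728]);
translate([1066, 56, 0]) cube([74, 74, 728]);
translate([56, 519, 0]) cube([74, 74, 728]);
translate([1066, 519, 0]) cube([74, 74, 728]);
translate([344, 306, 765]) {
  cube([30, 37, 1481]);
  translate([478, 0, 0]) cube([30, 37, 1481]);
  translate([30, 0, 264]) cube([448, 37, 35]);
  translate([30, 0, 506]) cube([448, 37, 35]);
  translate([30, 0, 748]) cube([448, 37, 35]);
  translate([30, 0, 990]) cube([448, 37, 35]);
  translate([30, 0, 1232]) cube([448, 37, 35]);
}
translate([425, 949, 0]) {
  translate([0, 0, 399]) cube([346, 257, 40]);
  cube([46, 46, 399]);
  translate([300, 0, 0]) cube([46, 46, 399]);
  translate([0, 211, 0]) cube([46, 46, 399]);
  translate([300, 211, 0]) cube([46, 46, 399]);
}
translate([1496, 196, 0]) {
  translate([0, 0, 399]) cube([346, 257, 40]);
  cube([46, 46, 399]);
  translate([300, 0, 0]) cube([46, 46, 399]);
  translate([0, 211, 0]) cube([46, 46, 399]);
  translate([300, 211, 0]) cube([46, 46, 399]);
}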